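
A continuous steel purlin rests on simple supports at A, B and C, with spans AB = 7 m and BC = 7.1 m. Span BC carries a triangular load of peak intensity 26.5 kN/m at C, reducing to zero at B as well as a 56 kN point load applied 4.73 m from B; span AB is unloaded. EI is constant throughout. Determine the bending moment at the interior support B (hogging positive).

Take M_B as the redundant. Released structure: two simple spans AB and BC with a hinge at B.
Rotations at B on the released spans (each span's end-slope, ×1/EI):
  span BC: triangular load, peak 26.5: 7w₀L³/(360EI) = 184.4/EI
  span BC: point load 56 at a = 4.73: Pab(L + b)/(6LEI) = 139.6/EI
  relative rotation θ_0 = (0 + 324)/EI = 324/EI
A unit hogging moment at B produces rotation L₁/(3EI) + L₂/(3EI) = 4.7/EI.
Slope continuity at B: θ_0 = M_B·4.7/EI, so M_B = 324/4.7 = 68.93 kN·m (hogging).

M_B = 68.93 kN·m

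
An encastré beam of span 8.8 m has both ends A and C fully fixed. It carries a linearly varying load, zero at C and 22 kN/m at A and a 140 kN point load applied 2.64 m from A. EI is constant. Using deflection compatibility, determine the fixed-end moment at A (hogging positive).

M_A = 266.3 kN·m

Take the two fixed-end moments M_A, M_C as redundants; the released structure is the simple span AC.
On the primary (simply-supported) span, the end slopes from the loading are:
  at A: triangular load, peak 22: w₀L³/(45EI) = 333.2/EI
  at C: triangular load, peak 22: 7w₀L³/(360EI) = 291.5/EI
  at A: point load 140 at a = 2.64: Pab(L + b)/(6LEI) = 645.1/EI
  at C: point load 140 at a = 2.64: Pab(L + a)/(6LEI) = 493.3/EI
  θ_A0 = 978.2/EI,  θ_C0 = 784.8/EI
Flexibility coefficients: a unit moment at one end gives L/(3EI) there and L/(6EI) at the far end, so f₁₁ = f₂₂ = 2.933/EI and f₁₂ = f₂₁ = 1.467/EI.
Compatibility — zero rotation at each built-in end:
  2.933 M_A + 1.467 M_C = 978.2
  1.467 M_A + 2.933 M_C = 784.8
Solving the pair gives M_A = 266.3 kN·m and M_C = 134.4 kN·m (hogging).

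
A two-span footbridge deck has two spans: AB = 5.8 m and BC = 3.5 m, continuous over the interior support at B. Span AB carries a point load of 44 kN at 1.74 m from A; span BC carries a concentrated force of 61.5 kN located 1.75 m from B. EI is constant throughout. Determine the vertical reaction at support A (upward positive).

Insert a hinge at B; M_B is the redundant, and each span becomes simply supported.
End slopes at the hinge B, treating each span as simply supported:
  span AB: point load 44 at a = 1.74: Pab(L + a)/(6LEI) = 67.35/EI
  span BC: point load 61.5 at a = 1.75: Pab(L + b)/(6LEI) = 47.09/EI
  relative rotation θ_0 = (67.35 + 47.09)/EI = 114.4/EI
A unit hogging moment at B produces rotation L₁/(3EI) + L₂/(3EI) = 3.1/EI.
Compatibility: M_B·(L₁+L₂)/(3EI) = θ_0, giving M_B = 36.91 kN·m (hogging).
Span AB, ΣM about A with M_B applied at B: R_B^{AB}·5.8 = 76.56 + 36.91, so R_B^{AB} = 19.56 kN and R_A = 44 − 19.56 = 24.44 kN.

R_A = 24.44 kN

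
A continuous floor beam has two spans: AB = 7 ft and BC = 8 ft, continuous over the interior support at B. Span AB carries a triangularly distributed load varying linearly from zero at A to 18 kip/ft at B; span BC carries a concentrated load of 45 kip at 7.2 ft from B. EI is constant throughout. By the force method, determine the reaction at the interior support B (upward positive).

Insert a hinge at B; M_B is the redundant, and each span becomes simply supported.
Discontinuity in slope at B on the released structure — sum the simple-span end rotations:
  span AB: triangular load, peak 18: w₀L³/(45EI) = 137.2/EI
  span BC: point load 45 at a = 7.2: Pab(L + b)/(6LEI) = 47.52/EI
  relative rotation θ_0 = (137.2 + 47.52)/EI = 184.7/EI
A unit hogging moment at B produces rotation L₁/(3EI) + L₂/(3EI) = 5/EI.
Compatibility: M_B·(L₁+L₂)/(3EI) = θ_0, giving M_B = 36.94 kip·ft (hogging).
Span AB, ΣM about A with M_B applied at B: R_B^{AB}·7 = 294 + 36.94, so R_B^{AB} = 47.28 kip and R_A = 63 − 47.28 = 15.72 kip.
Span BC, ΣM about C: R_B^{BC}·8 = 36 + 36.94, so R_B^{BC} = 9.118 kip and R_C = 45 − 9.118 = 35.88 kip.
R_B = 47.28 + 9.118 = 56.4 kip.

R_B = 56.4 kip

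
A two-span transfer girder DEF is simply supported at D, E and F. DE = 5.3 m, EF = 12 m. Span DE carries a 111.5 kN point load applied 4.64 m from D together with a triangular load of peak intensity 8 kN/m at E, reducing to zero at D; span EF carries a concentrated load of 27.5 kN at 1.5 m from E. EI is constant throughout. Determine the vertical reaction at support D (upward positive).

Insert a hinge at E; M_E is the redundant, and each span becomes simply supported.
Discontinuity in slope at E on the released structure — sum the simple-span end rotations:
  span DE: point load 111.5 at a = 4.64: Pab(L + a)/(6LEI) = 106.7/EI
  span DE: triangular load, peak 8: w₀L³/(45EI) = 26.47/EI
  span EF: point load 27.5 at a = 1.5: Pab(L + b)/(6LEI) = 135.4/EI
  relative rotation θ_0 = (133.2 + 135.4)/EI = 268.6/EI
A unit hogging moment at E produces rotation L₁/(3EI) + L₂/(3EI) = 5.767/EI.
Slope continuity at E: θ_0 = M_E·5.767/EI, so M_E = 268.6/5.767 = 46.57 kN·m (hogging).
Span DE, ΣM about D with M_E applied at E: R_E^{DE}·5.3 = 592.3 + 46.57, so R_E^{DE} = 120.5 kN and R_D = 132.7 − 120.5 = 12.16 kN.

R_D = 12.16 kN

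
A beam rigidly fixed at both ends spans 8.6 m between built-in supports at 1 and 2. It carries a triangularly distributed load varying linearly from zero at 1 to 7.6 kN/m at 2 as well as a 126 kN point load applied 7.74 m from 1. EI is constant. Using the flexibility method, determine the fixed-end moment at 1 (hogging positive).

Take the two fixed-end moments M_1, M_2 as redundants; the released structure is the simple span 12.
Simple-span end rotations at 1 and 2 under the given loads:
  at 1: triangular load, peak 7.6: 7w₀L³/(360EI) = 93.99/EI
  at 2: triangular load, peak 7.6: w₀L³/(45EI) = 107.4/EI
  at 1: point load 126 at a = 7.74: Pab(L + b)/(6LEI) = 153.8/EI
  at 2: point load 126 at a = 7.74: Pab(L + a)/(6LEI) = 265.6/EI
  θ_10 = 247.8/EI,  θ_20 = 373/EI
Flexibility coefficients: a unit moment at one end gives L/(3EI) there and L/(6EI) at the far end, so f₁₁ = f₂₂ = 2.867/EI and f₁₂ = f₂₁ = 1.433/EI.
Compatibility — zero rotation at each built-in end:
  2.867 M_1 + 1.433 M_2 = 247.8
  1.433 M_1 + 2.867 M_2 = 373
Solving the pair gives M_1 = 28.49 kN·m and M_2 = 115.9 kN·m (hogging).

M_1 = 28.49 kN·m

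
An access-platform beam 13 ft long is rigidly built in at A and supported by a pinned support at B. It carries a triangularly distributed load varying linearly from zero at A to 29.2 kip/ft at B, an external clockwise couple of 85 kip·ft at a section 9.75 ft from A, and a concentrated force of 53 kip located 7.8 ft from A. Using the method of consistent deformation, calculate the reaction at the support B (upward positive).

Choose R_B as the redundant. The primary structure is the cantilever fixed at A.
Free-end deflection of the primary structure under the applied loading (downward +):
  triangular load, peak 29.2 at the free end: 11w₀L⁴/(120EI) = 76448/EI
  clockwise couple 85 at a = 9.75: M₀a(2L − a)/(2EI) = 6734/EI
  point load 53 at a = 7.8: Pa²(3L − a)/(6EI) = 16768/EI
  δ_0 = 99949/EI
Tip deflection under a unit load at B: L³/(3EI) = 732.3/EI.
Compatibility at B: δ_0 − R_B·δ_{BB} = 0, so R_B = 99949/732.3 = 136.5 kip.

R_B = 136.5 kip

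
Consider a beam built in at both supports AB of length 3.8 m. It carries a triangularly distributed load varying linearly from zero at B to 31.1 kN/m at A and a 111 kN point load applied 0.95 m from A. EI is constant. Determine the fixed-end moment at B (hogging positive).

M_B = 34.74 kN·m

Take the two fixed-end moments M_A, M_B as redundants; the released structure is the simple span AB.
Simple-span end rotations at A and B under the given loads:
  at A: triangular load, peak 31.1: w₀L³/(45EI) = 37.92/EI
  at B: triangular load, peak 31.1: 7w₀L³/(360EI) = 33.18/EI
  at A: point load 111 at a = 0.95: Pab(L + b)/(6LEI) = 87.66/EI
  at B: point load 111 at a = 0.95: Pab(L + a)/(6LEI) = 62.61/EI
  θ_A0 = 125.6/EI,  θ_B0 = 95.79/EI
Flexibility coefficients: a unit moment at one end gives L/(3EI) there and L/(6EI) at the far end, so f₁₁ = f₂₂ = 1.267/EI and f₁₂ = f₂₁ = 0.6333/EI.
Compatibility — zero rotation at each built-in end:
  1.267 M_A + 0.6333 M_B = 125.6
  0.6333 M_A + 1.267 M_B = 95.79
Solving the pair gives M_A = 81.77 kN·m and M_B = 34.74 kN·m (hogging).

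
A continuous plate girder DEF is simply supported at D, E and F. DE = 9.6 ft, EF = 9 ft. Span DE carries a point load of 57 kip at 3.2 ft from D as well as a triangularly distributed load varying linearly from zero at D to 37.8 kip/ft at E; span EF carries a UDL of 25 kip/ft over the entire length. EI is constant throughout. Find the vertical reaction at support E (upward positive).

Release continuity at E by inserting a hinge; the redundant is the internal moment M_E. The primary structure is two simply-supported spans DE and EF.
Rotations at E on the released spans (each span's end-slope, ×1/EI):
  span DE: point load 57 at a = 3.2: Pab(L + a)/(6LEI) = 259.4/EI
  span DE: triangular load, peak 37.8: w₀L³/(45EI) = 743.2/EI
  span EF: UDL 25: wL³/(24EI) = 759.4/EI
  relative rotation θ_0 = (1003 + 759.4)/EI = 1762/EI
A unit hogging moment at E produces rotation L₁/(3EI) + L₂/(3EI) = 6.2/EI.
Compatibility: M_E·(L₁+L₂)/(3EI) = θ_0, giving M_E = 284.2 kip·ft (hogging).
Span DE, ΣM about D with M_E applied at E: R_E^{DE}·9.6 = 1344 + 284.2, so R_E^{DE} = 169.6 kip and R_D = 238.4 − 169.6 = 68.88 kip.
Span EF, ΣM about F: R_E^{EF}·9 = 1012 + 284.2, so R_E^{EF} = 144.1 kip and R_F = 225 − 144.1 = 80.92 kip.
R_E = 169.6 + 144.1 = 313.6 kip.

R_E = 313.6 kip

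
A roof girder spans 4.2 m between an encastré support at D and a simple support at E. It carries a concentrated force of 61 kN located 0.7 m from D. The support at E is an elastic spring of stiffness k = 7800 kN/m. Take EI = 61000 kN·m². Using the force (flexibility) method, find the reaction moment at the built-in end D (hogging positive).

Release the roller at E. Primary structure: cantilever fixed at D.
Free-end deflection of the primary structure under the applied loading (downward +):
  point load 61 at a = 0.7: Pa²(3L − a)/(6EI) = 59.28/EI
Flexibility coefficient — unit upward force at E: δ_{EE} = L³/(3EI) = 24.7/EI.
With EI = 61000 kN·m²: δ_0 = 0.000972 m and δ_{EE} = 0.000405 m/kN.
Compatibility — the spring shortens by R_E/k under the reaction it provides: δ_0 − R_E·δ_{EE} = R_E/k. With 1/k = 0.000128 m/kN, R_E = δ_0 / (δ_{EE} + 1/k) = 0.000972 / (0.000405 + 0.000128) = 1.823 kN.
Moment equilibrium about D: M_D = Σ(load moments about D) − R_E·L = 42.7 − 1.823×4.2 = 35.04 kN·m.

M_D = 35.04 kN·m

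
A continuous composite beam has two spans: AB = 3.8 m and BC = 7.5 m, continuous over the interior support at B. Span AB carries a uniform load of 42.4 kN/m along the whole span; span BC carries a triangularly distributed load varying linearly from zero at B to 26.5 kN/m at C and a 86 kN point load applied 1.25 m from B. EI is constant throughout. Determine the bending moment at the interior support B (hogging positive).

Release continuity at B by inserting a hinge; the redundant is the internal moment M_B. The primary structure is two simply-supported spans AB and BC.
End slopes at the hinge B, treating each span as simply supported:
  span AB: UDL 42.4: wL³/(24EI) = 96.94/EI
  span BC: triangular load, peak 26.5: 7w₀L³/(360EI) = 217.4/EI
  span BC: point load 86 at a = 1.25: Pab(L + b)/(6LEI) = 205.3/EI
  relative rotation θ_0 = (96.94 + 422.7)/EI = 519.6/EI
A unit hogging moment at B produces rotation L₁/(3EI) + L₂/(3EI) = 3.767/EI.
Slope continuity at B: θ_0 = M_B·3.767/EI, so M_B = 519.6/3.767 = 138 kN·m (hogging).

M_B = 138 kN·m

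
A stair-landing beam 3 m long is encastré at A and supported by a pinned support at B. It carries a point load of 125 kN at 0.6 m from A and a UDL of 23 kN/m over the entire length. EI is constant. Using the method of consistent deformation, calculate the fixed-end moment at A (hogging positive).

Choose R_B as the redundant. The primary structure is the cantilever fixed at A.
Primary-structure tip deflection at B by superposition:
  point load 125 at a = 0.6: Pa²(3L − a)/(6EI) = 63/EI
  UDL 23: wL⁴/(8EI) = 232.9/EI
  δ_0 = 295.9/EI
Tip deflection under a unit load at B: L³/(3EI) = 9/EI.
Compatibility at B: δ_0 − R_B·δ_{BB} = 0, so R_B = 295.9/9 = 32.88 kN.
Moment equilibrium about A: M_A = Σ(load moments about A) − R_B·L = 178.5 − 32.88×3 = 79.88 kN·m.

M_A = 79.88 kN·m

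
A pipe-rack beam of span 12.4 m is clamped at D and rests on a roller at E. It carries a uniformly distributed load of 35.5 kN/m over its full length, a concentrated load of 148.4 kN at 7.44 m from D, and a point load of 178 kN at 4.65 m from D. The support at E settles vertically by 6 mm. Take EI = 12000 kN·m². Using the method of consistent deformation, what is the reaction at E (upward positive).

R_E = 261.9 kN

Take the reaction at E as the redundant and release it; the primary structure is a cantilever fixed at D.
Primary-structure tip deflection at E by superposition:
  UDL 35.5: wL⁴/(8EI) = 104912/EI
  point load 148.4 at a = 7.44: Pa²(3L − a)/(6EI) = 40744/EI
  point load 178 at a = 4.65: Pa²(3L − a)/(6EI) = 20880/EI
  δ_0 = 166536/EI
Tip deflection under a unit load at E: L³/(3EI) = 635.5/EI.
With EI = 12000 kN·m²: δ_0 = 13.878 m and δ_{EE} = 0.052962 m/kN.
Compatibility — the beam at E must follow the support down by 0.006 m: δ_0 − R_E·δ_{EE} = 0.006, so R_E = (13.878 − 0.006)/0.052962 = 261.9 kN.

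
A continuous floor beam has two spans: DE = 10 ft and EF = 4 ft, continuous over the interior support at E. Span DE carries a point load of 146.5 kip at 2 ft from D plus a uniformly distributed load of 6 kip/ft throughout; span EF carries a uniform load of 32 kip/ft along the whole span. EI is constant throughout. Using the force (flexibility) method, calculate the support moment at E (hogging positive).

Take M_E as the redundant. Released structure: two simple spans DE and EF with a hinge at E.
End slopes at the hinge E, treating each span as simply supported:
  span DE: point load 146.5 at a = 2: Pab(L + a)/(6LEI) = 468.8/EI
  span DE: UDL 6: wL³/(24EI) = 250/EI
  span EF: UDL 32: wL³/(24EI) = 85.33/EI
  relative rotation θ_0 = (718.8 + 85.33)/EI = 804.1/EI
A unit hogging moment at E produces rotation L₁/(3EI) + L₂/(3EI) = 4.667/EI.
Compatibility: M_E·(L₁+L₂)/(3EI) = θ_0, giving M_E = 172.3 kip·ft (hogging).

M_E = 172.3 kip·ft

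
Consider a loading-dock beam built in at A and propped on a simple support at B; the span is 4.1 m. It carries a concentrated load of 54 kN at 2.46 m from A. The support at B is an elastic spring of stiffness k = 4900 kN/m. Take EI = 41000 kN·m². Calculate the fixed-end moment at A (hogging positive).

Choose R_B as the redundant. The primary structure is the cantilever fixed at A.
Downward deflection at the released point B due to the loads:
  point load 54 at a = 2.46: Pa²(3L − a)/(6EI) = 535.9/EI
Flexibility coefficient — unit upward force at B: δ_{BB} = L³/(3EI) = 22.97/EI.
With EI = 41000 kN·m²: δ_0 = 0.013071 m and δ_{BB} = 0.00056 m/kN.
Compatibility — the spring shortens by R_B/k under the reaction it provides: δ_0 − R_B·δ_{BB} = R_B/k. With 1/k = 0.000204 m/kN, R_B = δ_0 / (δ_{BB} + 1/k) = 0.013071 / (0.00056 + 0.000204) = 17.1 kN.
Moment equilibrium about A: M_A = Σ(load moments about A) − R_B·L = 132.8 − 17.1×4.1 = 62.73 kN·m.

M_A = 62.73 kN·m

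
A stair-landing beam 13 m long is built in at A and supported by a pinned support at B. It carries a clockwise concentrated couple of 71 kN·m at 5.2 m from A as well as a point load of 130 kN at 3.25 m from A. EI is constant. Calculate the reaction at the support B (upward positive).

R_B = 16.41 kN

Choose R_B as the redundant. The primary structure is the cantilever fixed at A.
Free-end deflection of the primary structure under the applied loading (downward +):
  clockwise couple 71 at a = 5.2: M₀a(2L − a)/(2EI) = 3840/EI
  point load 130 at a = 3.25: Pa²(3L − a)/(6EI) = 8182/EI
  δ_0 = 12021/EI
Flexibility coefficient — unit upward force at B: δ_{BB} = L³/(3EI) = 732.3/EI.
Compatibility at B: δ_0 − R_B·δ_{BB} = 0, so R_B = 12021/732.3 = 16.41 kN.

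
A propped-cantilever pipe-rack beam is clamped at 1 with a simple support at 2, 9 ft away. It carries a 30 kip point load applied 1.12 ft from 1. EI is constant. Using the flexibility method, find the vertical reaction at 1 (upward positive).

Choose R_2 as the redundant. The primary structure is the cantilever fixed at 1.
Deflection at 2 on the released cantilever, summing each load's contribution:
  point load 30 at a = 1.12: Pa²(3L − a)/(6EI) = 162.3/EI
Flexibility coefficient — unit upward force at 2: δ_{22} = L³/(3EI) = 243/EI.
The prop prevents deflection at 2: R_2 = δ_0/δ_{22} = 162.3/243 = 0.668 kip.
Vertical equilibrium: R_1 = ΣP − R_2 = 30 − 0.668 = 29.33 kip.

R_1 = 29.33 kip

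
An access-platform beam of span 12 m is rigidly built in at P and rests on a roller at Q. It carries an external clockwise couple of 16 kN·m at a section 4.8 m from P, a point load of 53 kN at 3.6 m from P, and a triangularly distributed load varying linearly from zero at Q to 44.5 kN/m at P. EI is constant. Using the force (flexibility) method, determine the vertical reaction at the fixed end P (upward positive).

Choose R_Q as the redundant. The primary structure is the cantilever fixed at P.
Free-end deflection of the primary structure under the applied loading (downward +):
  clockwise couple 16 at a = 4.8: M₀a(2L − a)/(2EI) = 737.3/EI
  point load 53 at a = 3.6: Pa²(3L − a)/(6EI) = 3709/EI
  triangular load, peak 44.5 at the fixed end: w₀L⁴/(30EI) = 30758/EI
  δ_0 = 35205/EI
Flexibility coefficient — unit upward force at Q: δ_{QQ} = L³/(3EI) = 576/EI.
The prop prevents deflection at Q: R_Q = δ_0/δ_{QQ} = 35205/576 = 61.12 kN.
Vertical equilibrium: R_P = ΣP − R_Q = 320 − 61.12 = 258.9 kN.

R_P = 258.9 kN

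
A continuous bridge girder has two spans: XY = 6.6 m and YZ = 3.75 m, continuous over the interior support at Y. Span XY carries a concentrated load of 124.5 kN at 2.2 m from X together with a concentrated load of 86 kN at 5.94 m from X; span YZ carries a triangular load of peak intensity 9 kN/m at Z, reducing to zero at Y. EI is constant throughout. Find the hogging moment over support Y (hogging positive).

M_Y = 111.2 kN·m

Take M_Y as the redundant. Released structure: two simple spans XY and YZ with a hinge at Y.
Discontinuity in slope at Y on the released structure — sum the simple-span end rotations:
  span XY: point load 124.5 at a = 2.2: Pab(L + a)/(6LEI) = 267.8/EI
  span XY: point load 86 at a = 5.94: Pab(L + a)/(6LEI) = 106.8/EI
  span YZ: triangular load, peak 9: 7w₀L³/(360EI) = 9.229/EI
  relative rotation θ_0 = (374.6 + 9.229)/EI = 383.8/EI
A unit hogging moment at Y produces rotation L₁/(3EI) + L₂/(3EI) = 3.45/EI.
Slope continuity at Y: θ_0 = M_Y·3.45/EI, so M_Y = 383.8/3.45 = 111.2 kN·m (hogging).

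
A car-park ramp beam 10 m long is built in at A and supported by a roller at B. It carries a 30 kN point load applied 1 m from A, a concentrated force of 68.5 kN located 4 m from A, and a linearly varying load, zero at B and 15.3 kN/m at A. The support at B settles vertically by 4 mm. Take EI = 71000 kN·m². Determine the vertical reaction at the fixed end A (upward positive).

R_A = 145.9 kN

Remove the prop at B; the released (primary) structure is a cantilever built in at A.
Deflection at B on the released cantilever, summing each load's contribution:
  point load 30 at a = 1: Pa²(3L − a)/(6EI) = 145/EI
  point load 68.5 at a = 4: Pa²(3L − a)/(6EI) = 4749/EI
  triangular load, peak 15.3 at the fixed end: w₀L⁴/(30EI) = 5100/EI
  δ_0 = 9994/EI
Flexibility coefficient — unit upward force at B: δ_{BB} = L³/(3EI) = 333.3/EI.
With EI = 71000 kN·m²: δ_0 = 0.14077 m and δ_{BB} = 0.004695 m/kN.
Compatibility — the beam at B must follow the support down by 0.004 m: δ_0 − R_B·δ_{BB} = 0.004, so R_B = (0.14077 − 0.004)/0.004695 = 29.13 kN.
Vertical equilibrium: R_A = ΣP − R_B = 175 − 29.13 = 145.9 kN.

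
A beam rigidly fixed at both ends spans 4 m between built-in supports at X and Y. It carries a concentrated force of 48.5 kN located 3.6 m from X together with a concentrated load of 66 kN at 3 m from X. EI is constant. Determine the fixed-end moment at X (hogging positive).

Release both end moments; the primary structure is a simply-supported span XY with redundants M_X and M_Y.
Simple-span end rotations at X and Y under the given loads:
  at X: point load 48.5 at a = 3.6: Pab(L + b)/(6LEI) = 12.8/EI
  at Y: point load 48.5 at a = 3.6: Pab(L + a)/(6LEI) = 22.12/EI
  at X: point load 66 at a = 3: Pab(L + b)/(6LEI) = 41.25/EI
  at Y: point load 66 at a = 3: Pab(L + a)/(6LEI) = 57.75/EI
  θ_X0 = 54.05/EI,  θ_Y0 = 79.87/EI
Flexibility coefficients: a unit moment at one end gives L/(3EI) there and L/(6EI) at the far end, so f₁₁ = f₂₂ = 1.333/EI and f₁₂ = f₂₁ = 0.6667/EI.
Compatibility — zero rotation at each built-in end:
  1.333 M_X + 0.6667 M_Y = 54.05
  0.6667 M_X + 1.333 M_Y = 79.87
Solving the pair gives M_X = 14.12 kN·m and M_Y = 52.84 kN·m (hogging).

M_X = 14.12 kN·m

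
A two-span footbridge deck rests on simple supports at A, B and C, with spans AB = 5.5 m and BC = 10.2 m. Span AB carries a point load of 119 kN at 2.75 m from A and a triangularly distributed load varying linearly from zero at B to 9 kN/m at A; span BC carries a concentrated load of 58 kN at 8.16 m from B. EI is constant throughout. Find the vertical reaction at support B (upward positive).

R_B = 103.3 kN

Insert a hinge at B; M_B is the redundant, and each span becomes simply supported.
Discontinuity in slope at B on the released structure — sum the simple-span end rotations:
  span AB: point load 119 at a = 2.75: Pab(L + a)/(6LEI) = 225/EI
  span AB: triangular load, peak 9: 7w₀L³/(360EI) = 29.12/EI
  span BC: point load 58 at a = 8.16: Pab(L + b)/(6LEI) = 193.1/EI
  relative rotation θ_0 = (254.1 + 193.1)/EI = 447.2/EI
A unit hogging moment at B produces rotation L₁/(3EI) + L₂/(3EI) = 5.233/EI.
Slope continuity at B: θ_0 = M_B·5.233/EI, so M_B = 447.2/5.233 = 85.45 kN·m (hogging).
Span AB, ΣM about A with M_B applied at B: R_B^{AB}·5.5 = 372.6 + 85.45, so R_B^{AB} = 83.29 kN and R_A = 143.8 − 83.29 = 60.46 kN.
Span BC, ΣM about C: R_B^{BC}·10.2 = 118.3 + 85.45, so R_B^{BC} = 19.98 kN and R_C = 58 − 19.98 = 38.02 kN.
R_B = 83.29 + 19.98 = 103.3 kN.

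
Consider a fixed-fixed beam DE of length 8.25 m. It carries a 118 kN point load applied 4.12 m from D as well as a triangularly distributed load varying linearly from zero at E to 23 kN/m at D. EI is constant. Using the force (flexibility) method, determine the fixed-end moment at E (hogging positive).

M_E = 173.7 kN·m

Release both end moments; the primary structure is a simply-supported span DE with redundants M_D and M_E.
End rotations of the released simple span under the applied load (×1/EI):
  at D: point load 118 at a = 4.12: Pab(L + b)/(6LEI) = 502.2/EI
  at E: point load 118 at a = 4.12: Pab(L + a)/(6LEI) = 501.8/EI
  at D: triangular load, peak 23: w₀L³/(45EI) = 287/EI
  at E: triangular load, peak 23: 7w₀L³/(360EI) = 251.1/EI
  θ_D0 = 789.2/EI,  θ_E0 = 752.9/EI
Flexibility coefficients: a unit moment at one end gives L/(3EI) there and L/(6EI) at the far end, so f₁₁ = f₂₂ = 2.75/EI and f₁₂ = f₂₁ = 1.375/EI.
Compatibility — zero rotation at each built-in end:
  2.75 M_D + 1.375 M_E = 789.2
  1.375 M_D + 2.75 M_E = 752.9
Solving the pair gives M_D = 200.1 kN·m and M_E = 173.7 kN·m (hogging).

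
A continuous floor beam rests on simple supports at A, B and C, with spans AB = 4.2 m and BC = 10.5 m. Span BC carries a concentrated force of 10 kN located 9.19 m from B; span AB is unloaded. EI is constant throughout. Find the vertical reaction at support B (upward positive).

Release continuity at B by inserting a hinge; the redundant is the internal moment M_B. The primary structure is two simply-supported spans AB and BC.
Rotations at B on the released spans (each span's end-slope, ×1/EI):
  span BC: point load 10 at a = 9.19: Pab(L + b)/(6LEI) = 22.57/EI
  relative rotation θ_0 = (0 + 22.57)/EI = 22.57/EI
A unit hogging moment at B produces rotation L₁/(3EI) + L₂/(3EI) = 4.9/EI.
Compatibility: M_B·(L₁+L₂)/(3EI) = θ_0, giving M_B = 4.606 kN·m (hogging).
Span AB, ΣM about A with M_B applied at B: R_B^{AB}·4.2 = 0 + 4.606, so R_B^{AB} = 1.097 kN and R_A = 0 − 1.097 = -1.097 kN.
Span BC, ΣM about C: R_B^{BC}·10.5 = 13.1 + 4.606, so R_B^{BC} = 1.686 kN and R_C = 10 − 1.686 = 8.314 kN.
R_B = 1.097 + 1.686 = 2.783 kN.

R_B = 2.783 kN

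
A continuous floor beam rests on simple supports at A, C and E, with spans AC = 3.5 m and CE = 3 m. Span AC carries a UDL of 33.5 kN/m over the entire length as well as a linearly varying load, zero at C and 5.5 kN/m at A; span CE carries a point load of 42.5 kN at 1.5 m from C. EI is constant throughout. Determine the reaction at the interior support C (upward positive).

R_C = 108.3 kN

Release continuity at C by inserting a hinge; the redundant is the internal moment M_C. The primary structure is two simply-supported spans AC and CE.
End slopes at the hinge C, treating each span as simply supported:
  span AC: UDL 33.5: wL³/(24EI) = 59.85/EI
  span AC: triangular load, peak 5.5: 7w₀L³/(360EI) = 4.585/EI
  span CE: point load 42.5 at a = 1.5: Pab(L + b)/(6LEI) = 23.91/EI
  relative rotation θ_0 = (64.43 + 23.91)/EI = 88.34/EI
A unit hogging moment at C produces rotation L₁/(3EI) + L₂/(3EI) = 2.167/EI.
Slope continuity at C: θ_0 = M_C·2.167/EI, so M_C = 88.34/2.167 = 40.77 kN·m (hogging).
Span AC, ΣM about A with M_C applied at C: R_C^{AC}·3.5 = 216.4 + 40.77, so R_C^{AC} = 73.48 kN and R_A = 126.9 − 73.48 = 53.39 kN.
Span CE, ΣM about E: R_C^{CE}·3 = 63.75 + 40.77, so R_C^{CE} = 34.84 kN and R_E = 42.5 − 34.84 = 7.66 kN.
R_C = 73.48 + 34.84 = 108.3 kN.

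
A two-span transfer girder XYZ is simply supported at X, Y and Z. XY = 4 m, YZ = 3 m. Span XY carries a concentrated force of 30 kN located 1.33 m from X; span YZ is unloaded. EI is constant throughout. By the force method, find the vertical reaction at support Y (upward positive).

Release continuity at Y by inserting a hinge; the redundant is the internal moment M_Y. The primary structure is two simply-supported spans XY and YZ.
Rotations at Y on the released spans (each span's end-slope, ×1/EI):
  span XY: point load 30 at a = 1.33: Pab(L + a)/(6LEI) = 23.66/EI
  relative rotation θ_0 = (23.66 + 0)/EI = 23.66/EI
A unit hogging moment at Y produces rotation L₁/(3EI) + L₂/(3EI) = 2.333/EI.
Compatibility: M_Y·(L₁+L₂)/(3EI) = θ_0, giving M_Y = 10.14 kN·m (hogging).
Span XY, ΣM about X with M_Y applied at Y: R_Y^{XY}·4 = 39.9 + 10.14, so R_Y^{XY} = 12.51 kN and R_X = 30 − 12.51 = 17.49 kN.
Span YZ, ΣM about Z: R_Y^{YZ}·3 = 0 + 10.14, so R_Y^{YZ} = 3.38 kN and R_Z = 0 − 3.38 = -3.38 kN.
R_Y = 12.51 + 3.38 = 15.89 kN.

R_Y = 15.89 kN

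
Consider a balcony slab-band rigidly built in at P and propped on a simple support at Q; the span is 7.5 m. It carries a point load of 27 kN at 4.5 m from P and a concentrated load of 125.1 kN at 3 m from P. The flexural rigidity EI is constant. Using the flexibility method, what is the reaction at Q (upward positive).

R_Q = 37.68 kN

Take the reaction at Q as the redundant and release it; the primary structure is a cantilever fixed at P.
Primary-structure tip deflection at Q by superposition:
  point load 27 at a = 4.5: Pa²(3L − a)/(6EI) = 1640/EI
  point load 125.1 at a = 3: Pa²(3L − a)/(6EI) = 3659/EI
  δ_0 = 5299/EI
Tip deflection under a unit load at Q: L³/(3EI) = 140.6/EI.
Compatibility at Q: δ_0 − R_Q·δ_{QQ} = 0, so R_Q = 5299/140.6 = 37.68 kN.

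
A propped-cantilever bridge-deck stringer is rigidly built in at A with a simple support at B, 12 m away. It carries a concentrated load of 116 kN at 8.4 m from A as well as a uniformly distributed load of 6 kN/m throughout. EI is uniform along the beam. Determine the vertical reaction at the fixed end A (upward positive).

Take the reaction at B as the redundant and release it; the primary structure is a cantilever fixed at A.
Primary-structure tip deflection at B by superposition:
  point load 116 at a = 8.4: Pa²(3L − a)/(6EI) = 37651/EI
  UDL 6: wL⁴/(8EI) = 15552/EI
  δ_0 = 53203/EI
Tip deflection under a unit load at B: L³/(3EI) = 576/EI.
The prop prevents deflection at B: R_B = δ_0/δ_{BB} = 53203/576 = 92.37 kN.
Vertical equilibrium: R_A = ΣP − R_B = 188 − 92.37 = 95.63 kN.

R_A = 95.63 kN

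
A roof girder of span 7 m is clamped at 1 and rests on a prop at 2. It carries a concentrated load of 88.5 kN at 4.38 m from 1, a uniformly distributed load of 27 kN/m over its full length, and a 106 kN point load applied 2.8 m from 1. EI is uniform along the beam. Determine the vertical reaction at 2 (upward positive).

R_2 = 134.1 kN

Release the roller at 2. Primary structure: cantilever fixed at 1.
Deflection at 2 on the released cantilever, summing each load's contribution:
  point load 88.5 at a = 4.38: Pa²(3L − a)/(6EI) = 4703/EI
  UDL 27: wL⁴/(8EI) = 8103/EI
  point load 106 at a = 2.8: Pa²(3L − a)/(6EI) = 2521/EI
  δ_0 = 15327/EI
Flexibility coefficient — unit upward force at 2: δ_{22} = L³/(3EI) = 114.3/EI.
The prop prevents deflection at 2: R_2 = δ_0/δ_{22} = 15327/114.3 = 134.1 kN.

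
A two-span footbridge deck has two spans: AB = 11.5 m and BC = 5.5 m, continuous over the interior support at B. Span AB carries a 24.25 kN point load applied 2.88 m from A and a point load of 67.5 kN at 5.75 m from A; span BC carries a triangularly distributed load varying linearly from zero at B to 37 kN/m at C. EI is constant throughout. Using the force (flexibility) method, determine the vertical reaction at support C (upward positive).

R_C = 42.07 kN

Insert a hinge at B; M_B is the redundant, and each span becomes simply supported.
Rotations at B on the released spans (each span's end-slope, ×1/EI):
  span AB: point load 24.25 at a = 2.88: Pab(L + a)/(6LEI) = 125.5/EI
  span AB: point load 67.5 at a = 5.75: Pab(L + a)/(6LEI) = 557.9/EI
  span BC: triangular load, peak 37: 7w₀L³/(360EI) = 119.7/EI
  relative rotation θ_0 = (683.4 + 119.7)/EI = 803.1/EI
A unit hogging moment at B produces rotation L₁/(3EI) + L₂/(3EI) = 5.667/EI.
Compatibility: M_B·(L₁+L₂)/(3EI) = θ_0, giving M_B = 141.7 kN·m (hogging).
Span BC, ΣM about C: R_B^{BC}·5.5 = 186.5 + 141.7, so R_B^{BC} = 59.68 kN and R_C = 101.8 − 59.68 = 42.07 kN.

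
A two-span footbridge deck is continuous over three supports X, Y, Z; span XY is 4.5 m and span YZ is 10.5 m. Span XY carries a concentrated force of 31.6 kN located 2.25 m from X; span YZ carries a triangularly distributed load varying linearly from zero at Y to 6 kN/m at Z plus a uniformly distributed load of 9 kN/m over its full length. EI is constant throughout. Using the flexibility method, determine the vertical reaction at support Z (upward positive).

R_Z = 56.65 kN

Release continuity at Y by inserting a hinge; the redundant is the internal moment M_Y. The primary structure is two simply-supported spans XY and YZ.
Rotations at Y on the released spans (each span's end-slope, ×1/EI):
  span XY: point load 31.6 at a = 2.25: Pab(L + a)/(6LEI) = 39.99/EI
  span YZ: triangular load, peak 6: 7w₀L³/(360EI) = 135.1/EI
  span YZ: UDL 9: wL³/(24EI) = 434.1/EI
  relative rotation θ_0 = (39.99 + 569.2)/EI = 609.2/EI
A unit hogging moment at Y produces rotation L₁/(3EI) + L₂/(3EI) = 5/EI.
Slope continuity at Y: θ_0 = M_Y·5/EI, so M_Y = 609.2/5 = 121.8 kN·m (hogging).
Span YZ, ΣM about Z: R_Y^{YZ}·10.5 = 606.4 + 121.8, so R_Y^{YZ} = 69.35 kN and R_Z = 126 − 69.35 = 56.65 kN.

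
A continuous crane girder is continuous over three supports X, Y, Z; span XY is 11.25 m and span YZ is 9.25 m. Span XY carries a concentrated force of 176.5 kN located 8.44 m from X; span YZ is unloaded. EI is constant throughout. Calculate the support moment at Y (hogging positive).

Insert a hinge at Y; M_Y is the redundant, and each span becomes simply supported.
End slopes at the hinge Y, treating each span as simply supported:
  span XY: point load 176.5 at a = 8.44: Pab(L + a)/(6LEI) = 1221/EI
  relative rotation θ_0 = (1221 + 0)/EI = 1221/EI
A unit hogging moment at Y produces rotation L₁/(3EI) + L₂/(3EI) = 6.833/EI.
Slope continuity at Y: θ_0 = M_Y·6.833/EI, so M_Y = 1221/6.833 = 178.7 kN·m (hogging).

M_Y = 178.7 kN·m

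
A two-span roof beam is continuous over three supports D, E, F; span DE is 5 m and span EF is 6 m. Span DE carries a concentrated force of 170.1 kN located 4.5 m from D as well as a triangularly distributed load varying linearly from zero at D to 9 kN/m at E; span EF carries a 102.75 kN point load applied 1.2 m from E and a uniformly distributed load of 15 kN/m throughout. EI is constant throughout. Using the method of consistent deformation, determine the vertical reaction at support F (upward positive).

R_F = 44.7 kN

Insert a hinge at E; M_E is the redundant, and each span becomes simply supported.
Discontinuity in slope at E on the released structure — sum the simple-span end rotations:
  span DE: point load 170.1 at a = 4.5: Pab(L + a)/(6LEI) = 121.2/EI
  span DE: triangular load, peak 9: w₀L³/(45EI) = 25/EI
  span EF: point load 102.75 at a = 1.2: Pab(L + b)/(6LEI) = 177.6/EI
  span EF: UDL 15: wL³/(24EI) = 135/EI
  relative rotation θ_0 = (146.2 + 312.6)/EI = 458.7/EI
A unit hogging moment at E produces rotation L₁/(3EI) + L₂/(3EI) = 3.667/EI.
Slope continuity at E: θ_0 = M_E·3.667/EI, so M_E = 458.7/3.667 = 125.1 kN·m (hogging).
Span EF, ΣM about F: R_E^{EF}·6 = 763.2 + 125.1, so R_E^{EF} = 148.1 kN and R_F = 192.8 − 148.1 = 44.7 kN.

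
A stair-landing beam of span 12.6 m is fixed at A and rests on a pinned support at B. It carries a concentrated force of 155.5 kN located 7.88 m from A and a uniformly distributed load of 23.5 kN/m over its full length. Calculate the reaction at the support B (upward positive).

R_B = 183.2 kN

Remove the prop at B; the released (primary) structure is a cantilever built in at A.
Free-end deflection of the primary structure under the applied loading (downward +):
  point load 155.5 at a = 7.88: Pa²(3L − a)/(6EI) = 48150/EI
  UDL 23.5: wL⁴/(8EI) = 74039/EI
  δ_0 = 122189/EI
Flexibility coefficient — unit upward force at B: δ_{BB} = L³/(3EI) = 666.8/EI.
Compatibility at B: δ_0 − R_B·δ_{BB} = 0, so R_B = 122189/666.8 = 183.2 kN.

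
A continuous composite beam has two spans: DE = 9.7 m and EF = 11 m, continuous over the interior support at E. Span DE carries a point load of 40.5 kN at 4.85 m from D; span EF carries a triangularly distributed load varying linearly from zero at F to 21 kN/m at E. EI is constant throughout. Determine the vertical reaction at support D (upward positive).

Take M_E as the redundant. Released structure: two simple spans DE and EF with a hinge at E.
Discontinuity in slope at E on the released structure — sum the simple-span end rotations:
  span DE: point load 40.5 at a = 4.85: Pab(L + a)/(6LEI) = 238.2/EI
  span EF: triangular load, peak 21: w₀L³/(45EI) = 621.1/EI
  relative rotation θ_0 = (238.2 + 621.1)/EI = 859.3/EI
A unit hogging moment at E produces rotation L₁/(3EI) + L₂/(3EI) = 6.9/EI.
Compatibility: M_E·(L₁+L₂)/(3EI) = θ_0, giving M_E = 124.5 kN·m (hogging).
Span DE, ΣM about D with M_E applied at E: R_E^{DE}·9.7 = 196.4 + 124.5, so R_E^{DE} = 33.09 kN and R_D = 40.5 − 33.09 = 7.411 kN.

R_D = 7.411 kN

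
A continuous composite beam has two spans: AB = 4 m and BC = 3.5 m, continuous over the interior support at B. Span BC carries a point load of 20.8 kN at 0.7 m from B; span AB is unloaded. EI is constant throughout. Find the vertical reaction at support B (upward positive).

Release continuity at B by inserting a hinge; the redundant is the internal moment M_B. The primary structure is two simply-supported spans AB and BC.
Discontinuity in slope at B on the released structure — sum the simple-span end rotations:
  span BC: point load 20.8 at a = 0.7: Pab(L + b)/(6LEI) = 12.23/EI
  relative rotation θ_0 = (0 + 12.23)/EI = 12.23/EI
A unit hogging moment at B produces rotation L₁/(3EI) + L₂/(3EI) = 2.5/EI.
Slope continuity at B: θ_0 = M_B·2.5/EI, so M_B = 12.23/2.5 = 4.892 kN·m (hogging).
Span AB, ΣM about A with M_B applied at B: R_B^{AB}·4 = 0 + 4.892, so R_B^{AB} = 1.223 kN and R_A = 0 − 1.223 = -1.223 kN.
Span BC, ΣM about C: R_B^{BC}·3.5 = 58.24 + 4.892, so R_B^{BC} = 18.04 kN and R_C = 20.8 − 18.04 = 2.762 kN.
R_B = 1.223 + 18.04 = 19.26 kN.

R_B = 19.26 kN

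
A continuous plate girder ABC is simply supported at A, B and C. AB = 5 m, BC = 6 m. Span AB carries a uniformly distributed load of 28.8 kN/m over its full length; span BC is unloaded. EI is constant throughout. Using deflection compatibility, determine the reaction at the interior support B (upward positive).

Release continuity at B by inserting a hinge; the redundant is the internal moment M_B. The primary structure is two simply-supported spans AB and BC.
Rotations at B on the released spans (each span's end-slope, ×1/EI):
  span AB: UDL 28.8: wL³/(24EI) = 150/EI
  relative rotation θ_0 = (150 + 0)/EI = 150/EI
A unit hogging moment at B produces rotation L₁/(3EI) + L₂/(3EI) = 3.667/EI.
Slope continuity at B: θ_0 = M_B·3.667/EI, so M_B = 150/3.667 = 40.91 kN·m (hogging).
Span AB, ΣM about A with M_B applied at B: R_B^{AB}·5 = 360 + 40.91, so R_B^{AB} = 80.18 kN and R_A = 144 − 80.18 = 63.82 kN.
Span BC, ΣM about C: R_B^{BC}·6 = 0 + 40.91, so R_B^{BC} = 6.818 kN and R_C = 0 − 6.818 = -6.818 kN.
R_B = 80.18 + 6.818 = 87 kN.

R_B = 87 kN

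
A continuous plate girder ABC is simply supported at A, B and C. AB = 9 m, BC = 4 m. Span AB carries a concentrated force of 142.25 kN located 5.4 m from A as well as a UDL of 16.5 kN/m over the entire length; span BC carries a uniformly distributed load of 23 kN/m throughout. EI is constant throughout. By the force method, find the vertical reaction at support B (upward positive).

Take M_B as the redundant. Released structure: two simple spans AB and BC with a hinge at B.
End slopes at the hinge B, treating each span as simply supported:
  span AB: point load 142.25 at a = 5.4: Pab(L + a)/(6LEI) = 737.4/EI
  span AB: UDL 16.5: wL³/(24EI) = 501.2/EI
  span BC: UDL 23: wL³/(24EI) = 61.33/EI
  relative rotation θ_0 = (1239 + 61.33)/EI = 1300/EI
A unit hogging moment at B produces rotation L₁/(3EI) + L₂/(3EI) = 4.333/EI.
Slope continuity at B: θ_0 = M_B·4.333/EI, so M_B = 1300/4.333 = 300 kN·m (hogging).
Span AB, ΣM about A with M_B applied at B: R_B^{AB}·9 = 1436 + 300, so R_B^{AB} = 192.9 kN and R_A = 290.8 − 192.9 = 97.82 kN.
Span BC, ΣM about C: R_B^{BC}·4 = 184 + 300, so R_B^{BC} = 121 kN and R_C = 92 − 121 = -29 kN.
R_B = 192.9 + 121 = 313.9 kN.

R_B = 313.9 kN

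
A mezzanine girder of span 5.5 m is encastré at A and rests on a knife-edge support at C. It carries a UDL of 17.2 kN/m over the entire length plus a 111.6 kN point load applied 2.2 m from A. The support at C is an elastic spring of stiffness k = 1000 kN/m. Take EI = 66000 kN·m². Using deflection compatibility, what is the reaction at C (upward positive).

R_C = 26.8 kN

Release the roller at C. Primary structure: cantilever fixed at A.
Primary-structure tip deflection at C by superposition:
  UDL 17.2: wL⁴/(8EI) = 1967/EI
  point load 111.6 at a = 2.2: Pa²(3L − a)/(6EI) = 1287/EI
  δ_0 = 3255/EI
Flexibility coefficient — unit upward force at C: δ_{CC} = L³/(3EI) = 55.46/EI.
With EI = 66000 kN·m²: δ_0 = 0.049314 m and δ_{CC} = 0.00084 m/kN.
Compatibility — the spring shortens by R_C/k under the reaction it provides: δ_0 − R_C·δ_{CC} = R_C/k. With 1/k = 0.001 m/kN, R_C = δ_0 / (δ_{CC} + 1/k) = 0.049314 / (0.00084 + 0.001) = 26.8 kN.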